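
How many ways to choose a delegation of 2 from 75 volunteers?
C(75,2) = 75!/(2!×73!) = 2775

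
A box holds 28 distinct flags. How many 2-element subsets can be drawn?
C(28,2) = 28!/(2!×26!) = 378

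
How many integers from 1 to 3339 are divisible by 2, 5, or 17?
⌊3339/2⌋+⌊3339/5⌋+⌊3339/17⌋ - ⌊3339/10⌋-⌊3339/34⌋-⌊3339/85⌋ + ⌊3339/170⌋ = 1669+667+196 - 333-98-39 + 19 = 2081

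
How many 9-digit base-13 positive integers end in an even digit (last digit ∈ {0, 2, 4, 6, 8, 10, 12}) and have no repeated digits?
Last∈{0,2,4,6,8,10,12}. Last=0: 19958400. Last nonzero: 6×11×P(11,7) = 109771200. Total = 129729600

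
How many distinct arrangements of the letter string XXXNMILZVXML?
12! / (1! × 2! × 1! × 4! × 1! × 1! × 2!) = 4989600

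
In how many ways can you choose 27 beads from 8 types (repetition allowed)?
C(27+8-1, 8-1) = C(34, 7) = 5379616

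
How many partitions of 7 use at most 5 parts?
By conjugation, equals partitions of 7 into parts ≤ 5. Let r_j(i) = number of partitions of i into parts ≤ j, for i = 0..7. r_1(i) = 1 for all i; r_j(i) = r_{j-1}(i) + r_j(i-j). Rows j = 2..5: ≤2: 1 1 2 2 3 3 4 4; ≤3: 1 1 2 3 4 5 7 8; ≤4: 1 1 2 3 5 6 9 11; ≤5: 1 1 2 3 5 7 10 13. r_5(7) = 13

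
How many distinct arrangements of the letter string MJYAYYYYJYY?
11! / (7! × 1! × 1! × 2!) = 3960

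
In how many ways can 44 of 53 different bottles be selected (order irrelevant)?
C(53,44) = 53!/(44!×9!) = 4431613550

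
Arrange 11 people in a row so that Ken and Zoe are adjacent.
Treat as block: (11-1)! × 2! = 3628800 × 2 = 7257600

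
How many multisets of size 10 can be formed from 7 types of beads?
C(10+7-1, 7-1) = C(16, 6) = 8008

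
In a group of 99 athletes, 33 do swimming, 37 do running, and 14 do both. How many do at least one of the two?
|A∪B| = |A| + |B| - |A∩B| = 33 + 37 - 14 = 56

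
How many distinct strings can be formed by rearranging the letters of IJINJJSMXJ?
10! / (1! × 1! × 1! × 4! × 1! × 2!) = 75600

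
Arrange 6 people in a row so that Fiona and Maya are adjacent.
Treat as block: (6-1)! × 2! = 120 × 2 = 240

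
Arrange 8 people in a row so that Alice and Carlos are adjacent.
Treat as block: (8-1)! × 2! = 5040 × 2 = 10080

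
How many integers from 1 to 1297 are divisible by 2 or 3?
⌊1297/2⌋ + ⌊1297/3⌋ - ⌊1297/6⌋ = 648 + 432 - 216 = 864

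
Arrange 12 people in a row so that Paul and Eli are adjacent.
Treat as block: (12-1)! × 2! = 39916800 × 2 = 79833600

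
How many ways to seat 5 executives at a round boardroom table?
Circular: fix one position, arrange the rest. (5-1)! = 24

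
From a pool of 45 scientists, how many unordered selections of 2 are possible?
C(45,2) = 45!/(2!×43!) = 990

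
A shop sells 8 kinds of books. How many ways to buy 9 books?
C(9+8-1, 8-1) = C(16, 7) = 11440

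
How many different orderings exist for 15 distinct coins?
15! = 1307674368000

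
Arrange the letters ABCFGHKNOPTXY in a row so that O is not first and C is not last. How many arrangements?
By inclusion-exclusion: 13! - 2×(13-1)! + (13-2)! = 6227020800 - 958003200 + 39916800 = 5308934400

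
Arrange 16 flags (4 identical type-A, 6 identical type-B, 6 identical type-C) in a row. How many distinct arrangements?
16! / (4! × 6! × 6!) = 1681680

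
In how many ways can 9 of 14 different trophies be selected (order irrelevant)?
C(14,9) = 14!/(9!×5!) = 2002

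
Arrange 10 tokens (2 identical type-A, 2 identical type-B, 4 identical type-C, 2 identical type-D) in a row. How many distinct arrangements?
10! / (2! × 2! × 4! × 2!) = 18900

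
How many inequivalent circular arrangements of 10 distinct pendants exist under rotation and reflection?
(10-1)!/2 = 362880/2 = 181440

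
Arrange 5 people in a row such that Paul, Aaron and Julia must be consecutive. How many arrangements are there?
Treat the 3 as one block: (5-3+1)! × 3! = 6 × 6 = 36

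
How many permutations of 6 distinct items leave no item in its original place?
!6 = Σ_{j=0}^{6} (-1)^j·6!/j! = 720 - 720 + 360 - 120 + 30 - 6 + 1 = 265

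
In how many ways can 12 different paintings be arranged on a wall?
12! = 479001600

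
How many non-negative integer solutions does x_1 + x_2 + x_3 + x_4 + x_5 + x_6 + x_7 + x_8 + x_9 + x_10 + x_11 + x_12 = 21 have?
C(21+12-1, 12-1) = C(32, 11) = 129024480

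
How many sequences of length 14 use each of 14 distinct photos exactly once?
14! = 87178291200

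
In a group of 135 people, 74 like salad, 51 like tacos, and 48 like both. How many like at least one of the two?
|A∪B| = |A| + |B| - |A∩B| = 74 + 51 - 48 = 77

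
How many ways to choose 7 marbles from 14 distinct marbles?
C(14,7) = 14!/(7!×7!) = 3432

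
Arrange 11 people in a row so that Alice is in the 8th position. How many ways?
Fix one position: (11-1)! = 3628800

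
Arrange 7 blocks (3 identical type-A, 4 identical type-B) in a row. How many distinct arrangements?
7! / (3! × 4!) = 35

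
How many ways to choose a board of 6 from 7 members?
C(7,6) = 7!/(6!×1!) = 7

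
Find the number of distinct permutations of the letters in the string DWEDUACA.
8! / (2! × 1! × 2! × 1! × 1! × 1!) = 10080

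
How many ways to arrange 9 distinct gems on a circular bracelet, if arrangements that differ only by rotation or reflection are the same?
(9-1)!/2 = 40320/2 = 20160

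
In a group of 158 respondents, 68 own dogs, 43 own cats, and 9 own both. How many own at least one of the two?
|A∪B| = |A| + |B| - |A∩B| = 68 + 43 - 9 = 102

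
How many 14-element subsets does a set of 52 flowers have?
C(52,14) = 52!/(14!×38!) = 1768966344600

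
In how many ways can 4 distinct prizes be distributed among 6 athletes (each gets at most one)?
P(6,4) = 6!/(6-4)! = 360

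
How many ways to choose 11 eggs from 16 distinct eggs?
C(16,11) = 16!/(11!×5!) = 4368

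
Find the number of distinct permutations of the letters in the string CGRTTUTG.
8! / (1! × 2! × 1! × 3! × 1!) = 3360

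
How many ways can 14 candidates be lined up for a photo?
14! = 87178291200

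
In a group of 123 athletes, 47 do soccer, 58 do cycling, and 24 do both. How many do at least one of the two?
|A∪B| = |A| + |B| - |A∩B| = 47 + 58 - 24 = 81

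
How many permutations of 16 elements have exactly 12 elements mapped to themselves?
Choose the 12 fixed points C(16,12) = 1820, derange the rest: !4 = Σ_{j=0}^{4} (-1)^j·4!/j! = 24 - 24 + 12 - 4 + 1 = 9. Product = 1820 × 9 = 16380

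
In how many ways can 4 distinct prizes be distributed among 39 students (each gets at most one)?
P(39,4) = 39!/(39-4)! = 1974024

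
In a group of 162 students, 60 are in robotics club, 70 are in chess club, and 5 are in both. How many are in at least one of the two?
|A∪B| = |A| + |B| - |A∩B| = 60 + 70 - 5 = 125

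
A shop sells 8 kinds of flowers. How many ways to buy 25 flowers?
C(25+8-1, 8-1) = C(32, 7) = 3365856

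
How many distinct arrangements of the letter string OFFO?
4! / (2! × 2!) = 6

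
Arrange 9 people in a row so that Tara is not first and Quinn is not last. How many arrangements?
By inclusion-exclusion: 9! - 2×(9-1)! + (9-2)! = 362880 - 80640 + 5040 = 287280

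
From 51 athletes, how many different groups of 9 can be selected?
C(51,9) = 51!/(9!×42!) = 3042312350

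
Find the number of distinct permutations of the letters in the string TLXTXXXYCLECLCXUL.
17! / (2! × 1! × 4! × 5! × 1! × 1! × 3!) = 10291881600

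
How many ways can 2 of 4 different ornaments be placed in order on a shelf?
P(4,2) = 4!/(4-2)! = 12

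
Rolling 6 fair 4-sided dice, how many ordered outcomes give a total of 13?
Coefficient of x^13 in (x + x² + ... + x^4)^6. By inclusion-exclusion on dice exceeding 4: Σ_j (-1)^j C(6,j)·C(13-1-4j, 5) = C(6,0)·C(12,5) - C(6,1)·C(8,5) = 1·792 - 6·56 = 456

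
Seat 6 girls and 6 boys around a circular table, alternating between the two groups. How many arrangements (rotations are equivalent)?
Fix one of the girls: (6-1)! ways for the remaining girls, × 6! ways for the boys = 120 × 720 = 86400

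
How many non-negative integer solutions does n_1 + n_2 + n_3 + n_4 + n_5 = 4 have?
C(4+5-1, 5-1) = C(8, 4) = 70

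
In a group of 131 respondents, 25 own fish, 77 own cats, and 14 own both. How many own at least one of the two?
|A∪B| = |A| + |B| - |A∩B| = 25 + 77 - 14 = 88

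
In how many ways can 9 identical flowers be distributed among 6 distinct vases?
C(9+6-1, 6-1) = C(14, 5) = 2002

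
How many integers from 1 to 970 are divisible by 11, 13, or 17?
⌊970/11⌋+⌊970/13⌋+⌊970/17⌋ - ⌊970/143⌋-⌊970/187⌋-⌊970/221⌋ + ⌊970/2431⌋ = 88+74+57 - 6-5-4 + 0 = 204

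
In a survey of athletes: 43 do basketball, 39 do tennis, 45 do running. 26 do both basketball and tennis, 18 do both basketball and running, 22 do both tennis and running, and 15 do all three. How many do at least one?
|A∪B∪C| = 43+39+45-26-18-22+15 = 76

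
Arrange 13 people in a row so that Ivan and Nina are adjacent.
Treat as block: (13-1)! × 2! = 479001600 × 2 = 958003200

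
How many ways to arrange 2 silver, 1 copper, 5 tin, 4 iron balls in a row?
12! / (2! × 1! × 5! × 4!) = 83160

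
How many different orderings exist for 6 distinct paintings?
6! = 720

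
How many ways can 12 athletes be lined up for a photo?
12! = 479001600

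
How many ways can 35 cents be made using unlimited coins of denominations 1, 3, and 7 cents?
Coefficient of x^35 in 1/(1-x^1) · 1/(1-x^3) · 1/(1-x^7). Case on j = number of 7-cent coins (j = 0..5); remainder r = 35 - 7j is made from {1,3} in ⌊r/3⌋+1 ways. r = 35, 28, 21, 14, 7, 0 → 12 + 10 + 8 + 5 + 3 + 1 = 39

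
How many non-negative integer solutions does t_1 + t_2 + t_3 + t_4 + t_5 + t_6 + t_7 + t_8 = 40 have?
C(40+8-1, 8-1) = C(47, 7) = 62891499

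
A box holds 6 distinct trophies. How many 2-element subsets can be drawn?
C(6,2) = 6!/(2!×4!) = 15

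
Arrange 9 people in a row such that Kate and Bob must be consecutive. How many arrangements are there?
Treat the 2 as one block: (9-2+1)! × 2! = 40320 × 2 = 80640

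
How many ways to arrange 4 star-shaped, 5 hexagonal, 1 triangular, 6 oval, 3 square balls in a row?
19! / (4! × 5! × 1! × 6! × 3!) = 9777287520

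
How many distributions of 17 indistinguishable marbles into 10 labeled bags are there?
C(17+10-1, 10-1) = C(26, 9) = 3124550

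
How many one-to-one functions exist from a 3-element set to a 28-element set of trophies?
P(28,3) = 28!/(28-3)! = 19656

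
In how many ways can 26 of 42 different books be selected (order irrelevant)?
C(42,26) = 42!/(26!×16!) = 166509721602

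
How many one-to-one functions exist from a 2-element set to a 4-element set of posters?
P(4,2) = 4!/(4-2)! = 12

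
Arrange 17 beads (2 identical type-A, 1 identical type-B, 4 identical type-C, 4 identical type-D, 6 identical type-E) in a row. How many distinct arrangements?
17! / (2! × 1! × 4! × 4! × 6!) = 428828400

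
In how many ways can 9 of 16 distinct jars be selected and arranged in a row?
P(16,9) = 16!/(16-9)! = 4151347200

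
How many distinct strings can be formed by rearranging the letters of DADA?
4! / (2! × 2!) = 6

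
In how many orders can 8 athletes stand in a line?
8! = 40320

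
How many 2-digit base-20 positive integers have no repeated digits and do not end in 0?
Last digit: 19 nonzero choices. First digit: 18 (nonzero, ≠last). Middle 0: P(18,0) = 1. Total = 342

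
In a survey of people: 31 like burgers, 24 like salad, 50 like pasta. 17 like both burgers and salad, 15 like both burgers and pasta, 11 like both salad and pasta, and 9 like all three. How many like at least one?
|A∪B∪C| = 31+24+50-17-15-11+9 = 71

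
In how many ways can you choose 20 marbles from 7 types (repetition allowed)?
C(20+7-1, 7-1) = C(26, 6) = 230230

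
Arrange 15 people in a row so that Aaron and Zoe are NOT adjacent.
Total - adjacent = 15! - (15-1)!×2 = 1307674368000 - 174356582400 = 1133317785600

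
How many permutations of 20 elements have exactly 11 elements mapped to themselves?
Choose the 11 fixed points C(20,11) = 167960, derange the rest: !9 = Σ_{j=0}^{9} (-1)^j·9!/j! = 362880 - 362880 + 181440 - 60480 + 15120 - 3024 + 504 - 72 + 9 - 1 = 133496. Product = 167960 × 133496 = 22421988160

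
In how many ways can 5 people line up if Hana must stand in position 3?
Fix one position: (5-1)! = 24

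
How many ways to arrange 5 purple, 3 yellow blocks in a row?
8! / (5! × 3!) = 56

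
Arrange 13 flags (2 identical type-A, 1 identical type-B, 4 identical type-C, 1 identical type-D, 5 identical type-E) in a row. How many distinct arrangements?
13! / (2! × 1! × 4! × 1! × 5!) = 1081080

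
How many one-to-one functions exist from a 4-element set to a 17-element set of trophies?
P(17,4) = 17!/(17-4)! = 57120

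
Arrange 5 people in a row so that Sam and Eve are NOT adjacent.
Total - adjacent = 5! - (5-1)!×2 = 120 - 48 = 72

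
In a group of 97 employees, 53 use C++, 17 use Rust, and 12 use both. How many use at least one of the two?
|A∪B| = |A| + |B| - |A∩B| = 53 + 17 - 12 = 58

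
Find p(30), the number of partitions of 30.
Pentagonal recurrence p(n) = p(n-1) + p(n-2) - p(n-5) - p(n-7) + p(n-12) + p(n-15) - ... gives p(0..29) = 1, 1, 2, 3, 5, 7, 11, 15, 22, 30, 42, 56, 77, 101, 135, 176, 231, 297, 385, 490, 627, 792, 1002, 1255, 1575, 1958, 2436, 3010, 3718, 4565. p(30) = p(29) + p(28) - p(25) - p(23) + p(18) + p(15) - p(8) - p(4) = 4565 + 3718 - 1958 - 1255 + 385 + 176 - 22 - 5 = 5604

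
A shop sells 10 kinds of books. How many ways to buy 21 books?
C(21+10-1, 10-1) = C(30, 9) = 14307150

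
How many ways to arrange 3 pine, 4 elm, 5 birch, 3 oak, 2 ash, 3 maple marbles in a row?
20! / (3! × 4! × 5! × 3! × 2! × 3!) = 1955457504000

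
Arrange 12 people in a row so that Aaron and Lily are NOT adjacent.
Total - adjacent = 12! - (12-1)!×2 = 479001600 - 79833600 = 399168000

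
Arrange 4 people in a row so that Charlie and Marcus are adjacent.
Treat as block: (4-1)! × 2! = 6 × 2 = 12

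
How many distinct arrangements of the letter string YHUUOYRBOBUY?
12! / (2! × 1! × 2! × 3! × 1! × 3!) = 3326400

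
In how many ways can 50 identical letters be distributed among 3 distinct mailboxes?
C(50+3-1, 3-1) = C(52, 2) = 1326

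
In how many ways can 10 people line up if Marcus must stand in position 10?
Fix one position: (10-1)! = 362880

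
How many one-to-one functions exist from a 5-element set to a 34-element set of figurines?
P(34,5) = 34!/(34-5)! = 33390720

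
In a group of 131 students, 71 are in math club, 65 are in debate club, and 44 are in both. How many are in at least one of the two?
|A∪B| = |A| + |B| - |A∩B| = 71 + 65 - 44 = 92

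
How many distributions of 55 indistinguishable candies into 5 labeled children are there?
C(55+5-1, 5-1) = C(59, 4) = 455126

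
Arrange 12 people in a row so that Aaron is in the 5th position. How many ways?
Fix one position: (12-1)! = 39916800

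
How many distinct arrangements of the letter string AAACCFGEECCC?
12! / (2! × 1! × 1! × 5! × 3!) = 332640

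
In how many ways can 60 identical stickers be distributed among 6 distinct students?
C(60+6-1, 6-1) = C(65, 5) = 8259888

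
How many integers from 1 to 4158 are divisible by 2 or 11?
⌊4158/2⌋ + ⌊4158/11⌋ - ⌊4158/22⌋ = 2079 + 378 - 189 = 2268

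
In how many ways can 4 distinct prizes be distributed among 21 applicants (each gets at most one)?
P(21,4) = 21!/(21-4)! = 143640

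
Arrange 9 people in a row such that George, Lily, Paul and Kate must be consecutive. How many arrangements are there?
Treat the 4 as one block: (9-4+1)! × 4! = 720 × 24 = 17280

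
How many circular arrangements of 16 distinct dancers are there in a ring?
Circular: fix one position, arrange the rest. (16-1)! = 1307674368000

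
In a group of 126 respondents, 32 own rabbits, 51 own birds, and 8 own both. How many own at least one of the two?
|A∪B| = |A| + |B| - |A∩B| = 32 + 51 - 8 = 75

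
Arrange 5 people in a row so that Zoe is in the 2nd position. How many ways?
Fix one position: (5-1)! = 24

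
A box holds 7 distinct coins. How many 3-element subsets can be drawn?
C(7,3) = 7!/(3!×4!) = 35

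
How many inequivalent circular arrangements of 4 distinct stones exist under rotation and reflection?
(4-1)!/2 = 6/2 = 3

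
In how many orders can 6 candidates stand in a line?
6! = 720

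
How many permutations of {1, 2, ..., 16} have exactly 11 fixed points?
Choose the 11 fixed points C(16,11) = 4368, derange the rest: !5 = Σ_{j=0}^{5} (-1)^j·5!/j! = 120 - 120 + 60 - 20 + 5 - 1 = 44. Product = 4368 × 44 = 192192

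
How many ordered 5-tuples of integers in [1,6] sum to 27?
Coefficient of x^27 in (x + x² + ... + x^6)^5. By inclusion-exclusion on dice exceeding 6: Σ_j (-1)^j C(5,j)·C(27-1-6j, 4) = C(5,0)·C(26,4) - C(5,1)·C(20,4) + C(5,2)·C(14,4) - C(5,3)·C(8,4) = 1·14950 - 5·4845 + 10·1001 - 10·70 = 35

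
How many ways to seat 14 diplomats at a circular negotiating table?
Circular: fix one position, arrange the rest. (14-1)! = 6227020800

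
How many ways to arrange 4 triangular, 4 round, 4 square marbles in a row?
12! / (4! × 4! × 4!) = 34650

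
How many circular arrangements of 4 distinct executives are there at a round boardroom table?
Circular: fix one position, arrange the rest. (4-1)! = 6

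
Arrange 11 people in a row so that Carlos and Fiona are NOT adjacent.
Total - adjacent = 11! - (11-1)!×2 = 39916800 - 7257600 = 32659200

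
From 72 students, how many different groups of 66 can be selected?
C(72,66) = 72!/(66!×6!) = 156238908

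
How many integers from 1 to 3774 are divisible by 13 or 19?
⌊3774/13⌋ + ⌊3774/19⌋ - ⌊3774/247⌋ = 290 + 198 - 15 = 473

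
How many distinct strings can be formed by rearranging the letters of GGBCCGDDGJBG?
12! / (2! × 1! × 5! × 2! × 2!) = 498960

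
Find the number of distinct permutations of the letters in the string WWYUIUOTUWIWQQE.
15! / (1! × 2! × 2! × 1! × 4! × 3! × 1! × 1!) = 2270268000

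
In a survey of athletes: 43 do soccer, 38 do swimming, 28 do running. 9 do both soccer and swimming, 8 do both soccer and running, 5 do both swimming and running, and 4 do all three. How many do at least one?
|A∪B∪C| = 43+38+28-9-8-5+4 = 91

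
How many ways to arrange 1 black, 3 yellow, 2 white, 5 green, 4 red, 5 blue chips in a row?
20! / (1! × 3! × 2! × 5! × 4! × 5!) = 586637251200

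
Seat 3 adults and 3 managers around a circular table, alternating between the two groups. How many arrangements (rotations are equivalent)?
Fix one of the adults: (3-1)! ways for the remaining adults, × 3! ways for the managers = 2 × 6 = 12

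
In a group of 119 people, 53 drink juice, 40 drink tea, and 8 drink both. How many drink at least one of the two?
|A∪B| = |A| + |B| - |A∩B| = 53 + 40 - 8 = 85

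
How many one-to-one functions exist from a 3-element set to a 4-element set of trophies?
P(4,3) = 4!/(4-3)! = 24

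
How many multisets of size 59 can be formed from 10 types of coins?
C(59+10-1, 10-1) = C(68, 9) = 49280065120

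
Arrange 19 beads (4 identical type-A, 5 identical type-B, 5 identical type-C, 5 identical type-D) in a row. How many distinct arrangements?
19! / (4! × 5! × 5! × 5!) = 2933186256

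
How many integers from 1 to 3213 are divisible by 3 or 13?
⌊3213/3⌋ + ⌊3213/13⌋ - ⌊3213/39⌋ = 1071 + 247 - 82 = 1236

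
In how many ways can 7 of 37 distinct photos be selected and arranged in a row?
P(37,7) = 37!/(37-7)! = 51889178880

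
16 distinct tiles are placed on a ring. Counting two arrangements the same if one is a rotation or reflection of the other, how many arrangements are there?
(16-1)!/2 = 1307674368000/2 = 653837184000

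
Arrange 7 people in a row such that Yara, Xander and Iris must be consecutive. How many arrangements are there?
Treat the 3 as one block: (7-3+1)! × 3! = 120 × 6 = 720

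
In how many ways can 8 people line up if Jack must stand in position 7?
Fix one position: (8-1)! = 5040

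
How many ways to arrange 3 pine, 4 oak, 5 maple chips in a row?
12! / (3! × 4! × 5!) = 27720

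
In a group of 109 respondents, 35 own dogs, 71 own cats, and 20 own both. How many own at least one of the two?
|A∪B| = |A| + |B| - |A∩B| = 35 + 71 - 20 = 86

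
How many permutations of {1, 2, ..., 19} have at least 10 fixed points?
Exactly j fixed points: C(19,j)·!(19-j); sum over j ≥ 10 (derangement numbers via !m = (m-1)·(!(m-1) + !(m-2)): !0..!9 = 1, 0, 1, 2, 9, 44, 265, 1854, 14833, 133496). Σ_{j=10}^{19} C(19,j)·!(19-j) = C(19,10)·!9 + C(19,11)·!8 + C(19,12)·!7 + C(19,13)·!6 + C(19,14)·!5 + C(19,15)·!4 + C(19,16)·!3 + C(19,17)·!2 + C(19,18)·!1 + C(19,19)·!0 = 92378·133496 + 75582·14833 + 50388·1854 + 27132·265 + 11628·44 + 3876·9 + 969·2 + 171·1 + 19·0 + 1·1 = 13554359252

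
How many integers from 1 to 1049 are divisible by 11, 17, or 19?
⌊1049/11⌋+⌊1049/17⌋+⌊1049/19⌋ - ⌊1049/187⌋-⌊1049/209⌋-⌊1049/323⌋ + ⌊1049/3553⌋ = 95+61+55 - 5-5-3 + 0 = 198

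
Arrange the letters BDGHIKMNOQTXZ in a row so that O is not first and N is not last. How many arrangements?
By inclusion-exclusion: 13! - 2×(13-1)! + (13-2)! = 6227020800 - 958003200 + 39916800 = 5308934400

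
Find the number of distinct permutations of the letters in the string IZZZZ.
5! / (4! × 1!) = 5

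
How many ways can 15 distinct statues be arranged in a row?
15! = 1307674368000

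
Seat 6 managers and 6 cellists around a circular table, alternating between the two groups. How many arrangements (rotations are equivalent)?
Fix one of the managers: (6-1)! ways for the remaining managers, × 6! ways for the cellists = 120 × 720 = 86400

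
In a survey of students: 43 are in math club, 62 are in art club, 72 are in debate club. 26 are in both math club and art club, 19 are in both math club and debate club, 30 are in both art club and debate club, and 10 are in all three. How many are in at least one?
|A∪B∪C| = 43+62+72-26-19-30+10 = 112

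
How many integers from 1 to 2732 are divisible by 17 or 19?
⌊2732/17⌋ + ⌊2732/19⌋ - ⌊2732/323⌋ = 160 + 143 - 8 = 295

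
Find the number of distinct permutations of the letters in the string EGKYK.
5! / (1! × 1! × 1! × 2!) = 60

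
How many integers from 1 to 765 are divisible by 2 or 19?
⌊765/2⌋ + ⌊765/19⌋ - ⌊765/38⌋ = 382 + 40 - 20 = 402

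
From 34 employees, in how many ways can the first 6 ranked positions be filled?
P(34,6) = 34!/(34-6)! = 968330880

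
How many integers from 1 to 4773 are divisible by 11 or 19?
⌊4773/11⌋ + ⌊4773/19⌋ - ⌊4773/209⌋ = 433 + 251 - 22 = 662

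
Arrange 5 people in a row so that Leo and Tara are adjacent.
Treat as block: (5-1)! × 2! = 24 × 2 = 48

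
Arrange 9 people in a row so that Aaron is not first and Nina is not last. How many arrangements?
By inclusion-exclusion: 9! - 2×(9-1)! + (9-2)! = 362880 - 80640 + 5040 = 287280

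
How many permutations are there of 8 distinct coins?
8! = 40320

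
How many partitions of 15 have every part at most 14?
Let r_j(i) = number of partitions of i into parts ≤ j, for i = 0..15. r_1(i) = 1 for all i; r_j(i) = r_{j-1}(i) + r_j(i-j). Rows j = 2..14: ≤2: 1 1 2 2 3 3 4 4 5 5 6 6 7 7 8 8; ≤3: 1 1 2 3 4 5 7 8 10 12 14 16 19 21 24 27; ≤4: 1 1 2 3 5 6 9 11 15 18 23 27 34 39 47 54; ≤5: 1 1 2 3 5 7 10 13 18 23 30 37 47 57 70 84; ≤6: 1 1 2 3 5 7 11 14 20 26 35 44 58 71 90 110; ≤7: 1 1 2 3 5 7 11 15 21 28 38 49 65 82 105 131; ≤8: 1 1 2 3 5 7 11 15 22 29 40 52 70 89 116 146; ≤9: 1 1 2 3 5 7 11 15 22 30 41 54 73 94 123 157; ≤10: 1 1 2 3 5 7 11 15 22 30 42 55 75 97 128 164; ≤11: 1 1 2 3 5 7 11 15 22 30 42 56 76 99 131 169; ≤12: 1 1 2 3 5 7 11 15 22 30 42 56 77 100 133 172; ≤13: 1 1 2 3 5 7 11 15 22 30 42 56 77 101 134 174; ≤14: 1 1 2 3 5 7 11 15 22 30 42 56 77 101 135 175. r_14(15) = 175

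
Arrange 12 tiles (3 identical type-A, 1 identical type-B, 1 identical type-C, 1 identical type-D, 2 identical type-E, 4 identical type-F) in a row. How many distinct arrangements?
12! / (3! × 1! × 1! × 1! × 2! × 4!) = 1663200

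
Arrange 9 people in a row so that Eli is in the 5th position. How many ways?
Fix one position: (9-1)! = 40320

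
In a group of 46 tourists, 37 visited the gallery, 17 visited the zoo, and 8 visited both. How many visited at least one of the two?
|A∪B| = |A| + |B| - |A∩B| = 37 + 17 - 8 = 46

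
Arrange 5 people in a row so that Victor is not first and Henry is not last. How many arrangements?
By inclusion-exclusion: 5! - 2×(5-1)! + (5-2)! = 120 - 48 + 6 = 78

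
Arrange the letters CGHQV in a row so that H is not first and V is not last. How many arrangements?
By inclusion-exclusion: 5! - 2×(5-1)! + (5-2)! = 120 - 48 + 6 = 78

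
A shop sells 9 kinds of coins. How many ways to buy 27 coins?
C(27+9-1, 9-1) = C(35, 8) = 23535820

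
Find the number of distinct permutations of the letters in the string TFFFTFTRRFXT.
12! / (1! × 2! × 5! × 4!) = 83160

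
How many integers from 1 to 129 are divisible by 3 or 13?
⌊129/3⌋ + ⌊129/13⌋ - ⌊129/39⌋ = 43 + 9 - 3 = 49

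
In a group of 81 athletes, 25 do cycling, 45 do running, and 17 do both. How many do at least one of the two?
|A∪B| = |A| + |B| - |A∩B| = 25 + 45 - 17 = 53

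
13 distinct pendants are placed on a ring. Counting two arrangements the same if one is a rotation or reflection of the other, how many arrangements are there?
(13-1)!/2 = 479001600/2 = 239500800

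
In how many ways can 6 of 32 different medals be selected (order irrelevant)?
C(32,6) = 32!/(6!×26!) = 906192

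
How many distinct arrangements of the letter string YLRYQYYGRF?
10! / (1! × 2! × 1! × 4! × 1! × 1!) = 75600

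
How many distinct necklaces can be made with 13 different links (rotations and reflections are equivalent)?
(13-1)!/2 = 479001600/2 = 239500800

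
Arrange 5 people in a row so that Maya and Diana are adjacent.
Treat as block: (5-1)! × 2! = 24 × 2 = 48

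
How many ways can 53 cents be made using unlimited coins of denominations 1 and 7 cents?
Coefficient of x^53 in 1/(1-x^1) · 1/(1-x^7). Use j coins of 7 for j = 0..⌊53/7⌋ = 7, the rest in 1s: 7 + 1 = 8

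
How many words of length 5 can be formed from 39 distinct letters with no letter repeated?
P(39,5) = 39!/(39-5)! = 69090840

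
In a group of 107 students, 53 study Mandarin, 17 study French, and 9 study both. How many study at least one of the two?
|A∪B| = |A| + |B| - |A∩B| = 53 + 17 - 9 = 61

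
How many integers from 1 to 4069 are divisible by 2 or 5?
⌊4069/2⌋ + ⌊4069/5⌋ - ⌊4069/10⌋ = 2034 + 813 - 406 = 2441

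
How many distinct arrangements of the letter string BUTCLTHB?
8! / (1! × 2! × 1! × 1! × 2! × 1!) = 10080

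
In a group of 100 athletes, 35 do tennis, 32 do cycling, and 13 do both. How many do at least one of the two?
|A∪B| = |A| + |B| - |A∩B| = 35 + 32 - 13 = 54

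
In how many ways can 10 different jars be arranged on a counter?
10! = 3628800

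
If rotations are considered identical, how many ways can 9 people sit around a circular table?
Circular: fix one position, arrange the rest. (9-1)! = 40320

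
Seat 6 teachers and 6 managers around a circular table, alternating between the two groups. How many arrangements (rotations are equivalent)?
Fix one of the teachers: (6-1)! ways for the remaining teachers, × 6! ways for the managers = 120 × 720 = 86400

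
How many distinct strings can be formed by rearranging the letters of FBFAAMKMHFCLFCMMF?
17! / (1! × 4! × 1! × 5! × 2! × 1! × 1! × 2!) = 30875644800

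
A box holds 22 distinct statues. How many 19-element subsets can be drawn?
C(22,19) = 22!/(19!×3!) = 1540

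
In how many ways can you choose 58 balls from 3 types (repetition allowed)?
C(58+3-1, 3-1) = C(60, 2) = 1770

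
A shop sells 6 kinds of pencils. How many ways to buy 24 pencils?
C(24+6-1, 6-1) = C(29, 5) = 118755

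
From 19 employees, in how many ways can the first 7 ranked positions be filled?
P(19,7) = 19!/(19-7)! = 253955520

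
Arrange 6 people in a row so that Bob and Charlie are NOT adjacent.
Total - adjacent = 6! - (6-1)!×2 = 720 - 240 = 480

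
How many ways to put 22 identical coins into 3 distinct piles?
C(22+3-1, 3-1) = C(24, 2) = 276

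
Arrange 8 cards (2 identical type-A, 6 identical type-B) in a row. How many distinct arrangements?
8! / (2! × 6!) = 28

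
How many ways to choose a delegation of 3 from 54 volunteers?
C(54,3) = 54!/(3!×51!) = 24804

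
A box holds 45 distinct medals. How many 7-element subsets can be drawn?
C(45,7) = 45!/(7!×38!) = 45379620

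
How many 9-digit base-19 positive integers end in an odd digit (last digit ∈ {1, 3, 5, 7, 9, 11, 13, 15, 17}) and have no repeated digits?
Last∈{1,3,5,7,9,11,13,15,17}. Last=0: 0. Last nonzero: 9×17×P(17,7) = 14996741760. Total = 14996741760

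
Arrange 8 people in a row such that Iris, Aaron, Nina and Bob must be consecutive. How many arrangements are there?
Treat the 4 as one block: (8-4+1)! × 4! = 120 × 24 = 2880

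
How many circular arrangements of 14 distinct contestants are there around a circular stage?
Circular: fix one position, arrange the rest. (14-1)! = 6227020800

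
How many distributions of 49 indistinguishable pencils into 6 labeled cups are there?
C(49+6-1, 6-1) = C(54, 5) = 3162510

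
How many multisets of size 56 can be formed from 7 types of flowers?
C(56+7-1, 7-1) = C(62, 6) = 61474519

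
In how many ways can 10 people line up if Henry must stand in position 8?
Fix one position: (10-1)! = 362880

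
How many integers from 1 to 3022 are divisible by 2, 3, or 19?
⌊3022/2⌋+⌊3022/3⌋+⌊3022/19⌋ - ⌊3022/6⌋-⌊3022/38⌋-⌊3022/57⌋ + ⌊3022/114⌋ = 1511+1007+159 - 503-79-53 + 26 = 2068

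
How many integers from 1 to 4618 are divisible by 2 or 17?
⌊4618/2⌋ + ⌊4618/17⌋ - ⌊4618/34⌋ = 2309 + 271 - 135 = 2445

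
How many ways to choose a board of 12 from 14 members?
C(14,12) = 14!/(12!×2!) = 91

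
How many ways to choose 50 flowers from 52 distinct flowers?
C(52,50) = 52!/(50!×2!) = 1326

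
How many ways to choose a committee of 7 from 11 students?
C(11,7) = 11!/(7!×4!) = 330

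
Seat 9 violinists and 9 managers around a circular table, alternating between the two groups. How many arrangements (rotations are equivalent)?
Fix one of the violinists: (9-1)! ways for the remaining violinists, × 9! ways for the managers = 40320 × 362880 = 14631321600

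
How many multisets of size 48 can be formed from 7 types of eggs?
C(48+7-1, 7-1) = C(54, 6) = 25827165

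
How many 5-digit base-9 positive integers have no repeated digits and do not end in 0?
Last digit: 8 nonzero choices. First digit: 7 (nonzero, ≠last). Middle 3: P(7,3) = 210. Total = 11760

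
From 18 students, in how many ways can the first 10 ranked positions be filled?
P(18,10) = 18!/(18-10)! = 158789030400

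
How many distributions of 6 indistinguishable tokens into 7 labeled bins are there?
C(6+7-1, 7-1) = C(12, 6) = 924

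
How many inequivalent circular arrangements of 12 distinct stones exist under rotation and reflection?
(12-1)!/2 = 39916800/2 = 19958400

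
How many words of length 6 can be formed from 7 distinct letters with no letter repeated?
P(7,6) = 7!/(7-6)! = 5040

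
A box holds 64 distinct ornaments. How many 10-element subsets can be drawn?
C(64,10) = 64!/(10!×54!) = 151473214816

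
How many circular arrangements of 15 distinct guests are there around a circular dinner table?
Circular: fix one position, arrange the rest. (15-1)! = 87178291200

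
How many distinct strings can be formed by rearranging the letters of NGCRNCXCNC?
10! / (3! × 1! × 4! × 1! × 1!) = 25200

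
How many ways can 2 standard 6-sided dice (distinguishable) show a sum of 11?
Coefficient of x^11 in (x + x² + ... + x^6)^2. By inclusion-exclusion on dice exceeding 6: Σ_j (-1)^j C(2,j)·C(11-1-6j, 1) = C(2,0)·C(10,1) - C(2,1)·C(4,1) = 1·10 - 2·4 = 2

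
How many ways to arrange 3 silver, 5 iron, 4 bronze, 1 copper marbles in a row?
13! / (3! × 5! × 4! × 1!) = 360360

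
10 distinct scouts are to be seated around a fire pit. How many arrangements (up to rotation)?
Circular: fix one position, arrange the rest. (10-1)! = 362880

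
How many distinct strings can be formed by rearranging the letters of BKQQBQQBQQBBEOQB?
16! / (1! × 6! × 1! × 1! × 7!) = 5765760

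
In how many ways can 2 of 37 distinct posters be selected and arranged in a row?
P(37,2) = 37!/(37-2)! = 1332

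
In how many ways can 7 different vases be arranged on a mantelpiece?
7! = 5040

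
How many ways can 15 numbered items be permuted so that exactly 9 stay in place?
Choose the 9 fixed points C(15,9) = 5005, derange the rest: !6 = Σ_{j=0}^{6} (-1)^j·6!/j! = 720 - 720 + 360 - 120 + 30 - 6 + 1 = 265. Product = 5005 × 265 = 1326325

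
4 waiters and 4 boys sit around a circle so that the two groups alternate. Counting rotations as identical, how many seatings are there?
Fix one of the waiters: (4-1)! ways for the remaining waiters, × 4! ways for the boys = 6 × 24 = 144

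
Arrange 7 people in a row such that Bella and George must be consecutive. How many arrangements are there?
Treat the 2 as one block: (7-2+1)! × 2! = 720 × 2 = 1440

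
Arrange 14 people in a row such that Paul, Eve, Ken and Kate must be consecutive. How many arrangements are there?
Treat the 4 as one block: (14-4+1)! × 4! = 39916800 × 24 = 958003200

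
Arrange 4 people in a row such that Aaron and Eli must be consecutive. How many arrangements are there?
Treat the 2 as one block: (4-2+1)! × 2! = 6 × 2 = 12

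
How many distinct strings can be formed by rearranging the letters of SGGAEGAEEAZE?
12! / (4! × 3! × 3! × 1! × 1!) = 554400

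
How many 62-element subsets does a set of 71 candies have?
C(71,62) = 71!/(62!×9!) = 74473879480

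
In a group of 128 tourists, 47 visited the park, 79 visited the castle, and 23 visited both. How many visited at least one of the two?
|A∪B| = |A| + |B| - |A∩B| = 47 + 79 - 23 = 103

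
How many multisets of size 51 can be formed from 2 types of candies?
C(51+2-1, 2-1) = C(52, 1) = 52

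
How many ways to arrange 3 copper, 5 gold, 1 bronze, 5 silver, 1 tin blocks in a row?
15! / (3! × 5! × 1! × 5! × 1!) = 15135120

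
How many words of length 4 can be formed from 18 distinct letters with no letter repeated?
P(18,4) = 18!/(18-4)! = 73440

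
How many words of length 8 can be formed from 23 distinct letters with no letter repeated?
P(23,8) = 23!/(23-8)! = 19769460480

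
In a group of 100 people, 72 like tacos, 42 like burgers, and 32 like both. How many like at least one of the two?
|A∪B| = |A| + |B| - |A∩B| = 72 + 42 - 32 = 82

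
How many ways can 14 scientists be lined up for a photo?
14! = 87178291200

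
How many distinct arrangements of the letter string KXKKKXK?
7! / (2! × 5!) = 21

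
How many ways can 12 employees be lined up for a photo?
12! = 479001600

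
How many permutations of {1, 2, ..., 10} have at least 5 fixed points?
Exactly j fixed points: C(10,j)·!(10-j); sum over j ≥ 5 (derangement numbers via !m = (m-1)·(!(m-1) + !(m-2)): !0..!5 = 1, 0, 1, 2, 9, 44). Σ_{j=5}^{10} C(10,j)·!(10-j) = C(10,5)·!5 + C(10,6)·!4 + C(10,7)·!3 + C(10,8)·!2 + C(10,9)·!1 + C(10,10)·!0 = 252·44 + 210·9 + 120·2 + 45·1 + 10·0 + 1·1 = 13264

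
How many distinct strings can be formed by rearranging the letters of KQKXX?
5! / (2! × 1! × 2!) = 30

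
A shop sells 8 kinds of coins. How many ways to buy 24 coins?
C(24+8-1, 8-1) = C(31, 7) = 2629575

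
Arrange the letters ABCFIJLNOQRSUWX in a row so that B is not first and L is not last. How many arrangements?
By inclusion-exclusion: 15! - 2×(15-1)! + (15-2)! = 1307674368000 - 174356582400 + 6227020800 = 1139544806400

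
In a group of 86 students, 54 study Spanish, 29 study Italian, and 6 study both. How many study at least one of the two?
|A∪B| = |A| + |B| - |A∩B| = 54 + 29 - 6 = 77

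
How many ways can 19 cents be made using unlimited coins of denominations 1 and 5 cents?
Coefficient of x^19 in 1/(1-x^1) · 1/(1-x^5). Use j coins of 5 for j = 0..⌊19/5⌋ = 3, the rest in 1s: 3 + 1 = 4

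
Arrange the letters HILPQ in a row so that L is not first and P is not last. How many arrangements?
By inclusion-exclusion: 5! - 2×(5-1)! + (5-2)! = 120 - 48 + 6 = 78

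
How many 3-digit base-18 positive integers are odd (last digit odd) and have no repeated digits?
Last∈{1,3,5,7,9,11,13,15,17}. Last=0: 0. Last nonzero: 9×16×P(16,1) = 2304. Total = 2304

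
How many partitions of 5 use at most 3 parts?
By conjugation, equals partitions of 5 into parts ≤ 3. Let r_j(i) = number of partitions of i into parts ≤ j, for i = 0..5. r_1(i) = 1 for all i; r_j(i) = r_{j-1}(i) + r_j(i-j). Rows j = 2..3: ≤2: 1 1 2 2 3 3; ≤3: 1 1 2 3 4 5. r_3(5) = 5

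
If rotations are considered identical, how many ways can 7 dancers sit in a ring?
Circular: fix one position, arrange the rest. (7-1)! = 720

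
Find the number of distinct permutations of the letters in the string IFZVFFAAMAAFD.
13! / (4! × 1! × 1! × 1! × 1! × 1! × 4!) = 10810800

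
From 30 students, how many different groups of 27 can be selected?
C(30,27) = 30!/(27!×3!) = 4060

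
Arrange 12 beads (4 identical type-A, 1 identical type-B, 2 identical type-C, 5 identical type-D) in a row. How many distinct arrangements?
12! / (4! × 1! × 2! × 5!) = 83160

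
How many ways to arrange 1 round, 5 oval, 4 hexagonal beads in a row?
10! / (1! × 5! × 4!) = 1260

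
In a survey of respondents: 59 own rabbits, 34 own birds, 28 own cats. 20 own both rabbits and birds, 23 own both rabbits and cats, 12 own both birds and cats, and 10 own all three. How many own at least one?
|A∪B∪C| = 59+34+28-20-23-12+10 = 76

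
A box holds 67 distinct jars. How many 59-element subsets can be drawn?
C(67,59) = 67!/(59!×8!) = 6522361560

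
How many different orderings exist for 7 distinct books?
7! = 5040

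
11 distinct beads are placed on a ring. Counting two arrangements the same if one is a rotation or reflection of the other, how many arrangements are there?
(11-1)!/2 = 3628800/2 = 1814400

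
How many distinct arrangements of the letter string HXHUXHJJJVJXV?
13! / (3! × 2! × 3! × 4! × 1!) = 3603600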